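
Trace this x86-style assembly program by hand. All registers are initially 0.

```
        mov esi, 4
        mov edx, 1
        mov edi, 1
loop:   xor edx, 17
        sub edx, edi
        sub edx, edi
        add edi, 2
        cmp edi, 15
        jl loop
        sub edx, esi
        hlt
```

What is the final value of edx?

after mov esi, 4: esi=4
after mov edx, 1: edx=1
after mov edi, 1: edi=1
after xor edx, 17: edx=1^17=16
after sub edx, edi: edx=16-1=15
after sub edx, edi: edx=15-1=14
after add edi, 2: edi=1+2=3
cmp edi, 15  (cmp 3,15)
jl loop: taken
after xor edx, 17: edx=14^17=31
after sub edx, edi: edx=31-3=28
after sub edx, edi: edx=28-3=25
after add edi, 2: edi=3+2=5
cmp edi, 15  (cmp 5,15)
jl loop: taken
after xor edx, 17: edx=25^17=8
after sub edx, edi: edx=8-5=3
after sub edx, edi: edx=3-5=-2
after add edi, 2: edi=5+2=7
cmp edi, 15  (cmp 7,15)
jl loop: taken
after xor edx, 17: edx=(-2)^17=-17
after sub edx, edi: edx=(-17)-7=-24
after sub edx, edi: edx=(-24)-7=-31
after add edi, 2: edi=7+2=9
cmp edi, 15  (cmp 9,15)
jl loop: taken
after xor edx, 17: edx=(-31)^17=-16
after sub edx, edi: edx=(-16)-9=-25
after sub edx, edi: edx=(-25)-9=-34
after add edi, 2: edi=9+2=11
cmp edi, 15  (cmp 11,15)
jl loop: taken
after xor edx, 17: edx=(-34)^17=-49
after sub edx, edi: edx=(-49)-11=-60
after sub edx, edi: edx=(-60)-11=-71
after add edi, 2: edi=11+2=13
cmp edi, 15  (cmp 13,15)
jl loop: taken
after xor edx, 17: edx=(-71)^17=-88
after sub edx, edi: edx=(-88)-13=-101
after sub edx, edi: edx=(-101)-13=-114
after add edi, 2: edi=13+2=15
cmp edi, 15  (cmp 15,15)
jl loop: not taken
after sub edx, esi: edx=(-114)-4=-118
halt.

-118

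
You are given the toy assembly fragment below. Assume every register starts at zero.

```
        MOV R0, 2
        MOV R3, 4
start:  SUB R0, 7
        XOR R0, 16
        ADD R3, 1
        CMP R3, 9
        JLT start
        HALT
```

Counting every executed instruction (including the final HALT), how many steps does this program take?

MOV R0, 2 → R0=2
MOV R3, 4 → R3=4
SUB R0, 7 → R0=2-7=-5
XOR R0, 16 → R0=(-5)^16=-21
ADD R3, 1 → R3=4+1=5
CMP R3, 9  (cmp 5,9)
JLT start: taken
SUB R0, 7 → R0=(-21)-7=-28
XOR R0, 16 → R0=(-28)^16=-12
ADD R3, 1 → R3=5+1=6
CMP R3, 9  (cmp 6,9)
JLT start: taken
SUB R0, 7 → R0=(-12)-7=-19
XOR R0, 16 → R0=(-19)^16=-3
ADD R3, 1 → R3=6+1=7
CMP R3, 9  (cmp 7,9)
JLT start: taken
SUB R0, 7 → R0=(-3)-7=-10
XOR R0, 16 → R0=(-10)^16=-26
ADD R3, 1 → R3=7+1=8
CMP R3, 9  (cmp 8,9)
JLT start: taken
SUB R0, 7 → R0=(-26)-7=-33
XOR R0, 16 → R0=(-33)^16=-49
ADD R3, 1 → R3=8+1=9
CMP R3, 9  (cmp 9,9)
JLT start: not taken
halt.
Total executed instructions: 28.

28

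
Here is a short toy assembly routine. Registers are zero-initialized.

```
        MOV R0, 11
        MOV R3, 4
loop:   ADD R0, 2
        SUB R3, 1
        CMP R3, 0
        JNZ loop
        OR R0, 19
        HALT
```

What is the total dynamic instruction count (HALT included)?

20

after MOV R0, 11: R0=11
after MOV R3, 4: R3=4
after ADD R0, 2: R0=11+2=13
after SUB R3, 1: R3=4-1=3
CMP R3, 0  (cmp 3,0)
JNZ loop: taken
after ADD R0, 2: R0=13+2=15
after SUB R3, 1: R3=3-1=2
CMP R3, 0  (cmp 2,0)
JNZ loop: taken
after ADD R0, 2: R0=15+2=17
after SUB R3, 1: R3=2-1=1
CMP R3, 0  (cmp 1,0)
JNZ loop: taken
after ADD R0, 2: R0=17+2=19
after SUB R3, 1: R3=1-1=0
CMP R3, 0  (cmp 0,0)
JNZ loop: not taken
after OR R0, 19: R0=19|19=19
halt.
Total executed instructions: 20.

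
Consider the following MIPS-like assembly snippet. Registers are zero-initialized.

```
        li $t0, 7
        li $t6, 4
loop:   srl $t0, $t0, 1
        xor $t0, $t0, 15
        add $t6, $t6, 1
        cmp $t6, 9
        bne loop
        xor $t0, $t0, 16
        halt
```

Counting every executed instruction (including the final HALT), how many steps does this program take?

li $t0, 7 → $t0=7
li $t6, 4 → $t6=4
srl $t0, $t0, 1 → $t0=7>>1=3
xor $t0, $t0, 15 → $t0=3^15=12
add $t6, $t6, 1 → $t6=4+1=5
cmp $t6, 9  (cmp 5,9)
bne loop: taken
srl $t0, $t0, 1 → $t0=12>>1=6
xor $t0, $t0, 15 → $t0=6^15=9
add $t6, $t6, 1 → $t6=5+1=6
cmp $t6, 9  (cmp 6,9)
bne loop: taken
srl $t0, $t0, 1 → $t0=9>>1=4
xor $t0, $t0, 15 → $t0=4^15=11
add $t6, $t6, 1 → $t6=6+1=7
cmp $t6, 9  (cmp 7,9)
bne loop: taken
srl $t0, $t0, 1 → $t0=11>>1=5
xor $t0, $t0, 15 → $t0=5^15=10
add $t6, $t6, 1 → $t6=7+1=8
cmp $t6, 9  (cmp 8,9)
bne loop: taken
srl $t0, $t0, 1 → $t0=10>>1=5
xor $t0, $t0, 15 → $t0=5^15=10
add $t6, $t6, 1 → $t6=8+1=9
cmp $t6, 9  (cmp 9,9)
bne loop: not taken
xor $t0, $t0, 16 → $t0=10^16=26
halt.
Total executed instructions: 29.

29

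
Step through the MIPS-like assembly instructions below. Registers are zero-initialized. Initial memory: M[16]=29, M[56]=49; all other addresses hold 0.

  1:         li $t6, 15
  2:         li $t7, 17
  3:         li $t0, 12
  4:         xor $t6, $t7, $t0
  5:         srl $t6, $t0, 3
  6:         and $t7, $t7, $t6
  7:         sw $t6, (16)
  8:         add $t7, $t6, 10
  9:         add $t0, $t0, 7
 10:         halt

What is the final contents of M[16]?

after li $t6, 15: $t6=15
after li $t7, 17: $t7=17
after li $t0, 12: $t0=12
after xor $t6, $t7, $t0: $t6=17^12=29
after srl $t6, $t0, 3: $t6=12>>3=1
after and $t7, $t7, $t6: $t7=17&1=1
sw $t6, (16) → M[16]=1
after add $t7, $t6, 10: $t7=1+10=11
after add $t0, $t0, 7: $t0=12+7=19
halt.

1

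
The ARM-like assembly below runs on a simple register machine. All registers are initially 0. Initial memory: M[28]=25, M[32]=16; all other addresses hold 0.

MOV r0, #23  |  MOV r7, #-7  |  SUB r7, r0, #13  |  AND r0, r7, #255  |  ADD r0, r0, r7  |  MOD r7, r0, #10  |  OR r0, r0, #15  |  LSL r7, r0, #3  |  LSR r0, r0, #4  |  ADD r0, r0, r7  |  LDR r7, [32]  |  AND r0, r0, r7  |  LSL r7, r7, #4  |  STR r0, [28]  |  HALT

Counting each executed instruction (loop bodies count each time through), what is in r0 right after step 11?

r0=23
r7=-7
r7=23-13=10
r0=10&255=10
r0=10+10=20
r7=20%10=0
r0=20|15=31
r7=31<<3=248
r0=31>>4=1
r0=1+248=249
r7=M[32]=16
After step 11: r0 = 249.

249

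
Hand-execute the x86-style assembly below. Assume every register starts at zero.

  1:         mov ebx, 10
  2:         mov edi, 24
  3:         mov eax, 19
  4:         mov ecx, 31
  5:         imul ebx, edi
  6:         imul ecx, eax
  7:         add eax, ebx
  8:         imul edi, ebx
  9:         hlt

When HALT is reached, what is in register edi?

5760

after mov ebx, 10: ebx=10
after mov edi, 24: edi=24
after mov eax, 19: eax=19
after mov ecx, 31: ecx=31
after imul ebx, edi: ebx=10*24=240
after imul ecx, eax: ecx=31*19=589
after add eax, ebx: eax=19+240=259
after imul edi, ebx: edi=24*240=5760
halt.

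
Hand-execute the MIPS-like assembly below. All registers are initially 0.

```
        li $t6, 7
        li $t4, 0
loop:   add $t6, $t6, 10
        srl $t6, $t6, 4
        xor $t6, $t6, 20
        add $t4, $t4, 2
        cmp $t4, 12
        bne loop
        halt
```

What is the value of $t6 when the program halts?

21

$t6=7
$t4=0
$t6=7+10=17
$t6=17>>4=1
$t6=1^20=21
$t4=0+2=2
cmp $t4, 12  (cmp 2,12)
bne loop: taken
$t6=21+10=31
$t6=31>>4=1
$t6=1^20=21
$t4=2+2=4
cmp $t4, 12  (cmp 4,12)
bne loop: taken
$t6=21+10=31
$t6=31>>4=1
$t6=1^20=21
$t4=4+2=6
cmp $t4, 12  (cmp 6,12)
bne loop: taken
$t6=21+10=31
$t6=31>>4=1
$t6=1^20=21
$t4=6+2=8
cmp $t4, 12  (cmp 8,12)
bne loop: taken
$t6=21+10=31
$t6=31>>4=1
$t6=1^20=21
$t4=8+2=10
cmp $t4, 12  (cmp 10,12)
bne loop: taken
$t6=21+10=31
$t6=31>>4=1
$t6=1^20=21
$t4=10+2=12
cmp $t4, 12  (cmp 12,12)
bne loop: not taken
halt.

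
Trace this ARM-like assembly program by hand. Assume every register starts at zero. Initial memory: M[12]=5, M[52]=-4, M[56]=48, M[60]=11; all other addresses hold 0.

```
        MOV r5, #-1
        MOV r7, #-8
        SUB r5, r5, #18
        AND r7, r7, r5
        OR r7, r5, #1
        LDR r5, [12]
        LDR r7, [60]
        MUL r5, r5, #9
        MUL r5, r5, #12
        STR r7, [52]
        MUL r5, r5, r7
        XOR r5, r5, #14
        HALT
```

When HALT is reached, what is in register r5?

5946

MOV r5, #-1 → r5=-1
MOV r7, #-8 → r7=-8
SUB r5, r5, #18 → r5=(-1)-18=-19
AND r7, r7, r5 → r7=(-8)&(-19)=-24
OR r7, r5, #1 → r7=(-19)|1=-19
LDR r5, [12] → r5=M[12]=5
LDR r7, [60] → r7=M[60]=11
MUL r5, r5, #9 → r5=5*9=45
MUL r5, r5, #12 → r5=45*12=540
STR r7, [52] → M[52]=11
MUL r5, r5, r7 → r5=540*11=5940
XOR r5, r5, #14 → r5=5940^14=5946
halt.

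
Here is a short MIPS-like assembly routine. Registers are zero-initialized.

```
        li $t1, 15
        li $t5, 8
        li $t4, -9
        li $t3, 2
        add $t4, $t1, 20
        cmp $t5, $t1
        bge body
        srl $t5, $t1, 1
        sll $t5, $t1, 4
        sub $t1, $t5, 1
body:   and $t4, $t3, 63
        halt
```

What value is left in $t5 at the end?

li $t1, 15 → $t1=15
li $t5, 8 → $t5=8
li $t4, -9 → $t4=-9
li $t3, 2 → $t3=2
add $t4, $t1, 20 → $t4=15+20=35
cmp $t5, $t1  (cmp 8,15)
bge body: not taken
srl $t5, $t1, 1 → $t5=15>>1=7
sll $t5, $t1, 4 → $t5=15<<4=240
sub $t1, $t5, 1 → $t1=240-1=239
and $t4, $t3, 63 → $t4=2&63=2
halt.

240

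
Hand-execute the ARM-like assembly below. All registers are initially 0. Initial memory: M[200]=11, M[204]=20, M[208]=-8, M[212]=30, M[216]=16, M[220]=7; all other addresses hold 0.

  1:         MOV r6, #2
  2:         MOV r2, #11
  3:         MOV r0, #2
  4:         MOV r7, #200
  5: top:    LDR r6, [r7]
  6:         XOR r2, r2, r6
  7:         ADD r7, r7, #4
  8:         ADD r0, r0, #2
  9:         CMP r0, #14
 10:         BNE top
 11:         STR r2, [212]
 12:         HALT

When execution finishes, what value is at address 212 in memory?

after MOV r6, #2: r6=2
after MOV r2, #11: r2=11
after MOV r0, #2: r0=2
after MOV r7, #200: r7=200
after LDR r6, [r7]: r6=M[200]=11
after XOR r2, r2, r6: r2=11^11=0
after ADD r7, r7, #4: r7=200+4=204
after ADD r0, r0, #2: r0=2+2=4
CMP r0, #14  (cmp 4,14)
BNE top: taken
after LDR r6, [r7]: r6=M[204]=20
after XOR r2, r2, r6: r2=0^20=20
after ADD r7, r7, #4: r7=204+4=208
after ADD r0, r0, #2: r0=4+2=6
CMP r0, #14  (cmp 6,14)
BNE top: taken
after LDR r6, [r7]: r6=M[208]=-8
after XOR r2, r2, r6: r2=20^(-8)=-20
after ADD r7, r7, #4: r7=208+4=212
after ADD r0, r0, #2: r0=6+2=8
CMP r0, #14  (cmp 8,14)
BNE top: taken
after LDR r6, [r7]: r6=M[212]=30
after XOR r2, r2, r6: r2=(-20)^30=-14
after ADD r7, r7, #4: r7=212+4=216
after ADD r0, r0, #2: r0=8+2=10
CMP r0, #14  (cmp 10,14)
BNE top: taken
after LDR r6, [r7]: r6=M[216]=16
after XOR r2, r2, r6: r2=(-14)^16=-30
after ADD r7, r7, #4: r7=216+4=220
after ADD r0, r0, #2: r0=10+2=12
CMP r0, #14  (cmp 12,14)
BNE top: taken
after LDR r6, [r7]: r6=M[220]=7
after XOR r2, r2, r6: r2=(-30)^7=-27
after ADD r7, r7, #4: r7=220+4=224
after ADD r0, r0, #2: r0=12+2=14
CMP r0, #14  (cmp 14,14)
BNE top: not taken
STR r2, [212] → M[212]=-27
halt.

-27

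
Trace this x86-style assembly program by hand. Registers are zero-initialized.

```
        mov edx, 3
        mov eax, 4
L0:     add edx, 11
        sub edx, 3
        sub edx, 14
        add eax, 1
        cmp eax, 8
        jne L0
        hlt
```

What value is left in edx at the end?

-21

edx=3
eax=4
edx=3+11=14
edx=14-3=11
edx=11-14=-3
eax=4+1=5
cmp eax, 8  (cmp 5,8)
jne L0: taken
edx=(-3)+11=8
edx=8-3=5
edx=5-14=-9
eax=5+1=6
cmp eax, 8  (cmp 6,8)
jne L0: taken
edx=(-9)+11=2
edx=2-3=-1
edx=(-1)-14=-15
eax=6+1=7
cmp eax, 8  (cmp 7,8)
jne L0: taken
edx=(-15)+11=-4
edx=(-4)-3=-7
edx=(-7)-14=-21
eax=7+1=8
cmp eax, 8  (cmp 8,8)
jne L0: not taken
halt.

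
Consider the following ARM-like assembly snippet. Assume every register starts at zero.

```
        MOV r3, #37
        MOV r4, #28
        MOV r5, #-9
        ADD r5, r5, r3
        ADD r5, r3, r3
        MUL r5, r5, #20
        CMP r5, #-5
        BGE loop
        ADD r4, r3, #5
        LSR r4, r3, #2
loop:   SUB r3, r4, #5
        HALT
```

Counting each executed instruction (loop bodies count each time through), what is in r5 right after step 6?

1480

after MOV r3, #37: r3=37
after MOV r4, #28: r4=28
after MOV r5, #-9: r5=-9
after ADD r5, r5, r3: r5=(-9)+37=28
after ADD r5, r3, r3: r5=37+37=74
after MUL r5, r5, #20: r5=74*20=1480
After step 6: r5 = 1480.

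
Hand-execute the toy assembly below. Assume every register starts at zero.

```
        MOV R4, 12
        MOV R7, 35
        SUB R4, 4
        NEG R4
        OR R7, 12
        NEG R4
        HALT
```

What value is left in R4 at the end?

8

R4=12
R7=35
R4=12-4=8
R4=-(8)=-8
R7=35|12=47
R4=-(-8)=8
halt.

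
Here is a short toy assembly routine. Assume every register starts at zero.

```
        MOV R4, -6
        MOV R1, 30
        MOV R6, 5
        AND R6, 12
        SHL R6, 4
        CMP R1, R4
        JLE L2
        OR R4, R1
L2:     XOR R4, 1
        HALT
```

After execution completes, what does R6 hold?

64

MOV R4, -6 → R4=-6
MOV R1, 30 → R1=30
MOV R6, 5 → R6=5
AND R6, 12 → R6=5&12=4
SHL R6, 4 → R6=4<<4=64
CMP R1, R4  (cmp 30,-6)
JLE L2: not taken
OR R4, R1 → R4=(-6)|30=-2
XOR R4, 1 → R4=(-2)^1=-1
halt.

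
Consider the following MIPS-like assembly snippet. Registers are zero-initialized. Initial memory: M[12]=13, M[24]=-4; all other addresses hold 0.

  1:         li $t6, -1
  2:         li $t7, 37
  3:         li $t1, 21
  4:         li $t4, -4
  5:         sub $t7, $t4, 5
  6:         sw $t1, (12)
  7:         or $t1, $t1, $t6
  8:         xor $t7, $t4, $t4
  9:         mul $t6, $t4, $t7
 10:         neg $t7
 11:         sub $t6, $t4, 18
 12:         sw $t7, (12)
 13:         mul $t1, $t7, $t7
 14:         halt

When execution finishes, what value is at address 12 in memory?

0

after li $t6, -1: $t6=-1
after li $t7, 37: $t7=37
after li $t1, 21: $t1=21
after li $t4, -4: $t4=-4
after sub $t7, $t4, 5: $t7=(-4)-5=-9
sw $t1, (12) → M[12]=21
after or $t1, $t1, $t6: $t1=21|(-1)=-1
after xor $t7, $t4, $t4: $t7=(-4)^(-4)=0
after mul $t6, $t4, $t7: $t6=(-4)*0=0
after neg $t7: $t7=-(0)=0
after sub $t6, $t4, 18: $t6=(-4)-18=-22
sw $t7, (12) → M[12]=0
after mul $t1, $t7, $t7: $t1=0*0=0
halt.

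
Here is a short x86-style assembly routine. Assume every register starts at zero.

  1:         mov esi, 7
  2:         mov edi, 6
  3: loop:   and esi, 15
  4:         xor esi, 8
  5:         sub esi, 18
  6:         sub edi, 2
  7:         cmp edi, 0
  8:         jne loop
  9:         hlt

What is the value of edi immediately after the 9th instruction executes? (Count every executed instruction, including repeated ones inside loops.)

4

mov esi, 7 → esi=7
mov edi, 6 → edi=6
and esi, 15 → esi=7&15=7
xor esi, 8 → esi=7^8=15
sub esi, 18 → esi=15-18=-3
sub edi, 2 → edi=6-2=4
cmp edi, 0  (cmp 4,0)
jne loop: taken
and esi, 15 → esi=(-3)&15=13
After step 9: edi = 4.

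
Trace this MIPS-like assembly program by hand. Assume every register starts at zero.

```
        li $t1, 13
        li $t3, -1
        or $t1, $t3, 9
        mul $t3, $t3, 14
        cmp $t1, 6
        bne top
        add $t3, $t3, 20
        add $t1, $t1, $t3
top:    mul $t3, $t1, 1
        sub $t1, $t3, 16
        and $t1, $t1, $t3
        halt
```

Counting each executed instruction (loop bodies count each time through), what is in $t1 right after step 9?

after li $t1, 13: $t1=13
after li $t3, -1: $t3=-1
after or $t1, $t3, 9: $t1=(-1)|9=-1
after mul $t3, $t3, 14: $t3=(-1)*14=-14
cmp $t1, 6  (cmp -1,6)
bne top: taken
after mul $t3, $t1, 1: $t3=(-1)*1=-1
after sub $t1, $t3, 16: $t1=(-1)-16=-17
after and $t1, $t1, $t3: $t1=(-17)&(-1)=-17
After step 9: $t1 = -17.

-17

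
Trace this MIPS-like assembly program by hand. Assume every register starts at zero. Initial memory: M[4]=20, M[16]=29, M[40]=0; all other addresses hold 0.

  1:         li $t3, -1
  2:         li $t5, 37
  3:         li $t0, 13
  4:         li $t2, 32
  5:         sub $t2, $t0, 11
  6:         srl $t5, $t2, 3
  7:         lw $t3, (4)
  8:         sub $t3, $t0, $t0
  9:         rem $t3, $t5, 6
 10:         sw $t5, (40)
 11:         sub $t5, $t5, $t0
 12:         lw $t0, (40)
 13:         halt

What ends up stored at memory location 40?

$t3=-1
$t5=37
$t0=13
$t2=32
$t2=13-11=2
$t5=2>>3=0
$t3=M[4]=20
$t3=13-13=0
$t3=0%6=0
sw $t5, (40) → M[40]=0
$t5=0-13=-13
$t0=M[40]=0
halt.

0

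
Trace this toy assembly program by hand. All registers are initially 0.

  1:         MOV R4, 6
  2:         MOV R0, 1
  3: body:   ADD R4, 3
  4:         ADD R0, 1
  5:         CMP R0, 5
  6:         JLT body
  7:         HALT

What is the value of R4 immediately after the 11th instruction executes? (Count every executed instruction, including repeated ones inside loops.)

15

MOV R4, 6 → R4=6
MOV R0, 1 → R0=1
ADD R4, 3 → R4=6+3=9
ADD R0, 1 → R0=1+1=2
CMP R0, 5  (cmp 2,5)
JLT body: taken
ADD R4, 3 → R4=9+3=12
ADD R0, 1 → R0=2+1=3
CMP R0, 5  (cmp 3,5)
JLT body: taken
ADD R4, 3 → R4=12+3=15
After step 11: R4 = 15.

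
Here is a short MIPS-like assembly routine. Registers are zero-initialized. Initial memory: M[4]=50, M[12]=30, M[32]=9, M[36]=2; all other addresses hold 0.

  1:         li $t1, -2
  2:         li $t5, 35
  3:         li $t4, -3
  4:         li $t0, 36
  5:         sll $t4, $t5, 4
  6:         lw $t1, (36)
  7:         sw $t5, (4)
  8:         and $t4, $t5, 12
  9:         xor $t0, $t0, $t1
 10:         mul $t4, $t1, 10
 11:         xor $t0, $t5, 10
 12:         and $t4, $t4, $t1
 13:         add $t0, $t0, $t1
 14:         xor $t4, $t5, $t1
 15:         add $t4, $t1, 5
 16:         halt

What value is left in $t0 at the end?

li $t1, -2 → $t1=-2
li $t5, 35 → $t5=35
li $t4, -3 → $t4=-3
li $t0, 36 → $t0=36
sll $t4, $t5, 4 → $t4=35<<4=560
lw $t1, (36) → $t1=M[36]=2
sw $t5, (4) → M[4]=35
and $t4, $t5, 12 → $t4=35&12=0
xor $t0, $t0, $t1 → $t0=36^2=38
mul $t4, $t1, 10 → $t4=2*10=20
xor $t0, $t5, 10 → $t0=35^10=41
and $t4, $t4, $t1 → $t4=20&2=0
add $t0, $t0, $t1 → $t0=41+2=43
xor $t4, $t5, $t1 → $t4=35^2=33
add $t4, $t1, 5 → $t4=2+5=7
halt.

43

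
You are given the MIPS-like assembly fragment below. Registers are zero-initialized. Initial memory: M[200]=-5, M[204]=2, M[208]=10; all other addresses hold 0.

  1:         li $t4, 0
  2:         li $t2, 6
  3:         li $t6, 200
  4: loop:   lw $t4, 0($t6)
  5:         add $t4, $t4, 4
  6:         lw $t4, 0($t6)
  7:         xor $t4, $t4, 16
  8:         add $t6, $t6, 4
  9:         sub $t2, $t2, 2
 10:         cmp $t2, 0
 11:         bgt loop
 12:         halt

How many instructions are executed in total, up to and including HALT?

28

after li $t4, 0: $t4=0
after li $t2, 6: $t2=6
after li $t6, 200: $t6=200
after lw $t4, 0($t6): $t4=M[200]=-5
after add $t4, $t4, 4: $t4=(-5)+4=-1
after lw $t4, 0($t6): $t4=M[200]=-5
after xor $t4, $t4, 16: $t4=(-5)^16=-21
after add $t6, $t6, 4: $t6=200+4=204
after sub $t2, $t2, 2: $t2=6-2=4
cmp $t2, 0  (cmp 4,0)
bgt loop: taken
after lw $t4, 0($t6): $t4=M[204]=2
after add $t4, $t4, 4: $t4=2+4=6
after lw $t4, 0($t6): $t4=M[204]=2
after xor $t4, $t4, 16: $t4=2^16=18
after add $t6, $t6, 4: $t6=204+4=208
after sub $t2, $t2, 2: $t2=4-2=2
cmp $t2, 0  (cmp 2,0)
bgt loop: taken
after lw $t4, 0($t6): $t4=M[208]=10
after add $t4, $t4, 4: $t4=10+4=14
after lw $t4, 0($t6): $t4=M[208]=10
after xor $t4, $t4, 16: $t4=10^16=26
after add $t6, $t6, 4: $t6=208+4=212
after sub $t2, $t2, 2: $t2=2-2=0
cmp $t2, 0  (cmp 0,0)
bgt loop: not taken
halt.
Total executed instructions: 28.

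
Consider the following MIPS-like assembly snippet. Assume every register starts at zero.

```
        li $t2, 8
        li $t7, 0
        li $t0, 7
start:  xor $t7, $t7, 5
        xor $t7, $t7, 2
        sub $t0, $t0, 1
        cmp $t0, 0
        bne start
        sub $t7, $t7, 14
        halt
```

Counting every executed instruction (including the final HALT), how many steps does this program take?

li $t2, 8 → $t2=8
li $t7, 0 → $t7=0
li $t0, 7 → $t0=7
xor $t7, $t7, 5 → $t7=0^5=5
xor $t7, $t7, 2 → $t7=5^2=7
sub $t0, $t0, 1 → $t0=7-1=6
cmp $t0, 0  (cmp 6,0)
bne start: taken
xor $t7, $t7, 5 → $t7=7^5=2
xor $t7, $t7, 2 → $t7=2^2=0
sub $t0, $t0, 1 → $t0=6-1=5
cmp $t0, 0  (cmp 5,0)
bne start: taken
xor $t7, $t7, 5 → $t7=0^5=5
xor $t7, $t7, 2 → $t7=5^2=7
sub $t0, $t0, 1 → $t0=5-1=4
cmp $t0, 0  (cmp 4,0)
bne start: taken
xor $t7, $t7, 5 → $t7=7^5=2
xor $t7, $t7, 2 → $t7=2^2=0
sub $t0, $t0, 1 → $t0=4-1=3
cmp $t0, 0  (cmp 3,0)
bne start: taken
xor $t7, $t7, 5 → $t7=0^5=5
xor $t7, $t7, 2 → $t7=5^2=7
sub $t0, $t0, 1 → $t0=3-1=2
cmp $t0, 0  (cmp 2,0)
bne start: taken
xor $t7, $t7, 5 → $t7=7^5=2
xor $t7, $t7, 2 → $t7=2^2=0
sub $t0, $t0, 1 → $t0=2-1=1
cmp $t0, 0  (cmp 1,0)
bne start: taken
xor $t7, $t7, 5 → $t7=0^5=5
xor $t7, $t7, 2 → $t7=5^2=7
sub $t0, $t0, 1 → $t0=1-1=0
cmp $t0, 0  (cmp 0,0)
bne start: not taken
sub $t7, $t7, 14 → $t7=7-14=-7
halt.
Total executed instructions: 40.

40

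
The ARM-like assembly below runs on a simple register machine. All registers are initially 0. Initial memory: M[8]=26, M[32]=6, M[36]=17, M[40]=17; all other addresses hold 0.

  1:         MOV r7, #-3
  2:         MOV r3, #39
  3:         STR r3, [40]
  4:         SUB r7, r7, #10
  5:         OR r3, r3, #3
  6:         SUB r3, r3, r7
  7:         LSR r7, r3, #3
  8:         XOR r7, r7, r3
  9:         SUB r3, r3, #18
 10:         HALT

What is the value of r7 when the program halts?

MOV r7, #-3 → r7=-3
MOV r3, #39 → r3=39
STR r3, [40] → M[40]=39
SUB r7, r7, #10 → r7=(-3)-10=-13
OR r3, r3, #3 → r3=39|3=39
SUB r3, r3, r7 → r3=39-(-13)=52
LSR r7, r3, #3 → r7=52>>3=6
XOR r7, r7, r3 → r7=6^52=50
SUB r3, r3, #18 → r3=52-18=34
halt.

50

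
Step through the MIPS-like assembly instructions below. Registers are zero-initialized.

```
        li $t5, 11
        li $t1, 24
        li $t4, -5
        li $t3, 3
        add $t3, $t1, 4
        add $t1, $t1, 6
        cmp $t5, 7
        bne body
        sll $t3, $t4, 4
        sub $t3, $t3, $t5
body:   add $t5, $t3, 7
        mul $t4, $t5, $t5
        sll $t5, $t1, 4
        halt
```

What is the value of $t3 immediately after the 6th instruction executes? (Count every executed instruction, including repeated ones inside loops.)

28

li $t5, 11 → $t5=11
li $t1, 24 → $t1=24
li $t4, -5 → $t4=-5
li $t3, 3 → $t3=3
add $t3, $t1, 4 → $t3=24+4=28
add $t1, $t1, 6 → $t1=24+6=30
After step 6: $t3 = 28.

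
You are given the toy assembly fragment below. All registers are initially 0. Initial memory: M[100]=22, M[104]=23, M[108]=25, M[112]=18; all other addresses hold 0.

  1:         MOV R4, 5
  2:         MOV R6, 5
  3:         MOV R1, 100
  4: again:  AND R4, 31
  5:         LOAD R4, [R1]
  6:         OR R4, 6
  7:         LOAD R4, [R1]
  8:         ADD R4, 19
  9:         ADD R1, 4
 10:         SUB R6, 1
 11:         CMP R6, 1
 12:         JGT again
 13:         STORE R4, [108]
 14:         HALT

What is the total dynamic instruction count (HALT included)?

R4=5
R6=5
R1=100
R4=5&31=5
R4=M[100]=22
R4=22|6=22
R4=M[100]=22
R4=22+19=41
R1=100+4=104
R6=5-1=4
CMP R6, 1  (cmp 4,1)
JGT again: taken
R4=41&31=9
R4=M[104]=23
R4=23|6=23
R4=M[104]=23
R4=23+19=42
R1=104+4=108
R6=4-1=3
CMP R6, 1  (cmp 3,1)
JGT again: taken
R4=42&31=10
R4=M[108]=25
R4=25|6=31
R4=M[108]=25
R4=25+19=44
R1=108+4=112
R6=3-1=2
CMP R6, 1  (cmp 2,1)
JGT again: taken
R4=44&31=12
R4=M[112]=18
R4=18|6=22
R4=M[112]=18
R4=18+19=37
R1=112+4=116
R6=2-1=1
CMP R6, 1  (cmp 1,1)
JGT again: not taken
STORE R4, [108] → M[108]=37
halt.
Total executed instructions: 41.

41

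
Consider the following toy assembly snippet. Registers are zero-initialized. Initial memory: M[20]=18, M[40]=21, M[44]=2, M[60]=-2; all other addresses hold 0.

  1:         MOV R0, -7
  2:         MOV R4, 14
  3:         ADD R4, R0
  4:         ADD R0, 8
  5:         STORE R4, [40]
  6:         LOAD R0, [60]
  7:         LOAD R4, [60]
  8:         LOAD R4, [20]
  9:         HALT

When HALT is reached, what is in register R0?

-2

after MOV R0, -7: R0=-7
after MOV R4, 14: R4=14
after ADD R4, R0: R4=14+(-7)=7
after ADD R0, 8: R0=(-7)+8=1
STORE R4, [40] → M[40]=7
after LOAD R0, [60]: R0=M[60]=-2
after LOAD R4, [60]: R4=M[60]=-2
after LOAD R4, [20]: R4=M[20]=18
halt.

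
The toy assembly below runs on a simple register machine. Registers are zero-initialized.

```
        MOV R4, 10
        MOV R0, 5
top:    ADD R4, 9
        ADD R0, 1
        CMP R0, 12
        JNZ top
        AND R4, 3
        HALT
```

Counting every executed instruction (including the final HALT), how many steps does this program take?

MOV R4, 10 → R4=10
MOV R0, 5 → R0=5
ADD R4, 9 → R4=10+9=19
ADD R0, 1 → R0=5+1=6
CMP R0, 12  (cmp 6,12)
JNZ top: taken
ADD R4, 9 → R4=19+9=28
ADD R0, 1 → R0=6+1=7
CMP R0, 12  (cmp 7,12)
JNZ top: taken
ADD R4, 9 → R4=28+9=37
ADD R0, 1 → R0=7+1=8
CMP R0, 12  (cmp 8,12)
JNZ top: taken
ADD R4, 9 → R4=37+9=46
ADD R0, 1 → R0=8+1=9
CMP R0, 12  (cmp 9,12)
JNZ top: taken
ADD R4, 9 → R4=46+9=55
ADD R0, 1 → R0=9+1=10
CMP R0, 12  (cmp 10,12)
JNZ top: taken
ADD R4, 9 → R4=55+9=64
ADD R0, 1 → R0=10+1=11
CMP R0, 12  (cmp 11,12)
JNZ top: taken
ADD R4, 9 → R4=64+9=73
ADD R0, 1 → R0=11+1=12
CMP R0, 12  (cmp 12,12)
JNZ top: not taken
AND R4, 3 → R4=73&3=1
halt.
Total executed instructions: 32.

32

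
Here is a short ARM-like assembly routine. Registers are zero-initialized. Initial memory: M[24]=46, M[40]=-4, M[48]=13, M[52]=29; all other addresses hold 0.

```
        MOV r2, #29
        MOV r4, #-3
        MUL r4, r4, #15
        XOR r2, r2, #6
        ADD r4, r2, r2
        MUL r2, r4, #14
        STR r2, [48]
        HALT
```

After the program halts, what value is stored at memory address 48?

MOV r2, #29 → r2=29
MOV r4, #-3 → r4=-3
MUL r4, r4, #15 → r4=(-3)*15=-45
XOR r2, r2, #6 → r2=29^6=27
ADD r4, r2, r2 → r4=27+27=54
MUL r2, r4, #14 → r2=54*14=756
STR r2, [48] → M[48]=756
halt.

756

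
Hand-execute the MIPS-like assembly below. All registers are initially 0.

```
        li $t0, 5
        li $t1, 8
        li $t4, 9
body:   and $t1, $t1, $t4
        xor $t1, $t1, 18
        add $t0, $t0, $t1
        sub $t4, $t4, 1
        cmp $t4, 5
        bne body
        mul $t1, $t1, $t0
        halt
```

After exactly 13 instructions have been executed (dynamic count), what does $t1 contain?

26

after li $t0, 5: $t0=5
after li $t1, 8: $t1=8
after li $t4, 9: $t4=9
after and $t1, $t1, $t4: $t1=8&9=8
after xor $t1, $t1, 18: $t1=8^18=26
after add $t0, $t0, $t1: $t0=5+26=31
after sub $t4, $t4, 1: $t4=9-1=8
cmp $t4, 5  (cmp 8,5)
bne body: taken
after and $t1, $t1, $t4: $t1=26&8=8
after xor $t1, $t1, 18: $t1=8^18=26
after add $t0, $t0, $t1: $t0=31+26=57
after sub $t4, $t4, 1: $t4=8-1=7
After step 13: $t1 = 26.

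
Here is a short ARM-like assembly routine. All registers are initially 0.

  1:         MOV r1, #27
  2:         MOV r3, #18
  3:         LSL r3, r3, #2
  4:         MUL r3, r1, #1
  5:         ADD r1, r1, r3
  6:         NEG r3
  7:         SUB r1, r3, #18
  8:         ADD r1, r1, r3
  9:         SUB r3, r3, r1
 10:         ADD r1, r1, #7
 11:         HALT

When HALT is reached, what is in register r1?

-65

after MOV r1, #27: r1=27
after MOV r3, #18: r3=18
after LSL r3, r3, #2: r3=18<<2=72
after MUL r3, r1, #1: r3=27*1=27
after ADD r1, r1, r3: r1=27+27=54
after NEG r3: r3=-(27)=-27
after SUB r1, r3, #18: r1=(-27)-18=-45
after ADD r1, r1, r3: r1=(-45)+(-27)=-72
after SUB r3, r3, r1: r3=(-27)-(-72)=45
after ADD r1, r1, #7: r1=(-72)+7=-65
halt.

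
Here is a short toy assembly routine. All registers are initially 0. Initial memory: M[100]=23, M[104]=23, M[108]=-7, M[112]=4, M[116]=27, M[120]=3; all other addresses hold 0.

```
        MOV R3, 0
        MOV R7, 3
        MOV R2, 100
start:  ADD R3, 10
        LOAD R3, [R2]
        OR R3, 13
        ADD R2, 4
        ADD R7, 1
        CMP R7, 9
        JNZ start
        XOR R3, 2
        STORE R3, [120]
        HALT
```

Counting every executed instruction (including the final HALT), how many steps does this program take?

after MOV R3, 0: R3=0
after MOV R7, 3: R7=3
after MOV R2, 100: R2=100
after ADD R3, 10: R3=0+10=10
after LOAD R3, [R2]: R3=M[100]=23
after OR R3, 13: R3=23|13=31
after ADD R2, 4: R2=100+4=104
after ADD R7, 1: R7=3+1=4
CMP R7, 9  (cmp 4,9)
JNZ start: taken
after ADD R3, 10: R3=31+10=41
after LOAD R3, [R2]: R3=M[104]=23
after OR R3, 13: R3=23|13=31
after ADD R2, 4: R2=104+4=108
after ADD R7, 1: R7=4+1=5
CMP R7, 9  (cmp 5,9)
JNZ start: taken
after ADD R3, 10: R3=31+10=41
after LOAD R3, [R2]: R3=M[108]=-7
after OR R3, 13: R3=(-7)|13=-3
after ADD R2, 4: R2=108+4=112
after ADD R7, 1: R7=5+1=6
CMP R7, 9  (cmp 6,9)
JNZ start: taken
after ADD R3, 10: R3=(-3)+10=7
after LOAD R3, [R2]: R3=M[112]=4
after OR R3, 13: R3=4|13=13
after ADD R2, 4: R2=112+4=116
after ADD R7, 1: R7=6+1=7
CMP R7, 9  (cmp 7,9)
JNZ start: taken
after ADD R3, 10: R3=13+10=23
after LOAD R3, [R2]: R3=M[116]=27
after OR R3, 13: R3=27|13=31
after ADD R2, 4: R2=116+4=120
after ADD R7, 1: R7=7+1=8
CMP R7, 9  (cmp 8,9)
JNZ start: taken
after ADD R3, 10: R3=31+10=41
after LOAD R3, [R2]: R3=M[120]=3
after OR R3, 13: R3=3|13=15
after ADD R2, 4: R2=120+4=124
after ADD R7, 1: R7=8+1=9
CMP R7, 9  (cmp 9,9)
JNZ start: not taken
after XOR R3, 2: R3=15^2=13
STORE R3, [120] → M[120]=13
halt.
Total executed instructions: 48.

48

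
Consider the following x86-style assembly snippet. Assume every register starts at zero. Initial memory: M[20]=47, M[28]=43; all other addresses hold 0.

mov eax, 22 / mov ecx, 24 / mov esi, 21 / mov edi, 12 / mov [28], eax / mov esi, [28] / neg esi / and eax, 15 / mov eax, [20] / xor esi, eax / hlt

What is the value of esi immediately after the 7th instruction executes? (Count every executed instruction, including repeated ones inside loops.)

-22

mov eax, 22 → eax=22
mov ecx, 24 → ecx=24
mov esi, 21 → esi=21
mov edi, 12 → edi=12
mov [28], eax → M[28]=22
mov esi, [28] → esi=M[28]=22
neg esi → esi=-(22)=-22
After step 7: esi = -22.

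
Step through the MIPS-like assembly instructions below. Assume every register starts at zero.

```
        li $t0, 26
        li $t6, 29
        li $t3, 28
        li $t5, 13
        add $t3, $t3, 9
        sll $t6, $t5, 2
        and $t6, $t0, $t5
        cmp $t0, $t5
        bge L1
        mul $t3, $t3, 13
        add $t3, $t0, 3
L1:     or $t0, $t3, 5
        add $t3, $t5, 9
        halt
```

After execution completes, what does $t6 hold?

8

after li $t0, 26: $t0=26
after li $t6, 29: $t6=29
after li $t3, 28: $t3=28
after li $t5, 13: $t5=13
after add $t3, $t3, 9: $t3=28+9=37
after sll $t6, $t5, 2: $t6=13<<2=52
after and $t6, $t0, $t5: $t6=26&13=8
cmp $t0, $t5  (cmp 26,13)
bge L1: taken
after or $t0, $t3, 5: $t0=37|5=37
after add $t3, $t5, 9: $t3=13+9=22
halt.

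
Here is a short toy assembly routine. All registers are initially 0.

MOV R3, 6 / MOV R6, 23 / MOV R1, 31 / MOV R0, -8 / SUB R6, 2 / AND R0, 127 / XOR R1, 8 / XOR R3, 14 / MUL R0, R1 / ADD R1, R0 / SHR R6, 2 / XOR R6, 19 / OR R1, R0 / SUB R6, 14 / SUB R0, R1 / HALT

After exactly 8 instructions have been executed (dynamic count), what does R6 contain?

21

MOV R3, 6 → R3=6
MOV R6, 23 → R6=23
MOV R1, 31 → R1=31
MOV R0, -8 → R0=-8
SUB R6, 2 → R6=23-2=21
AND R0, 127 → R0=(-8)&127=120
XOR R1, 8 → R1=31^8=23
XOR R3, 14 → R3=6^14=8
After step 8: R6 = 21.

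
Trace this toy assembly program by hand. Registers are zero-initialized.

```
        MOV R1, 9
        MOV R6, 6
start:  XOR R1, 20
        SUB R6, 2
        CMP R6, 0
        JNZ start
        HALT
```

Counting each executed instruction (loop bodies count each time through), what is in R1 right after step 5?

after MOV R1, 9: R1=9
after MOV R6, 6: R6=6
after XOR R1, 20: R1=9^20=29
after SUB R6, 2: R6=6-2=4
CMP R6, 0  (cmp 4,0)
After step 5: R1 = 29.

29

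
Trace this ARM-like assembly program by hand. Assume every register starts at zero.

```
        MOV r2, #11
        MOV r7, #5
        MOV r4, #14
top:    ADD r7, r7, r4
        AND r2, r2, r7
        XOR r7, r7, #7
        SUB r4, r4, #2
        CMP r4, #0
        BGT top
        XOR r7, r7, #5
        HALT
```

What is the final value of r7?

63

r2=11
r7=5
r4=14
r7=5+14=19
r2=11&19=3
r7=19^7=20
r4=14-2=12
CMP r4, #0  (cmp 12,0)
BGT top: taken
r7=20+12=32
r2=3&32=0
r7=32^7=39
r4=12-2=10
CMP r4, #0  (cmp 10,0)
BGT top: taken
r7=39+10=49
r2=0&49=0
r7=49^7=54
r4=10-2=8
CMP r4, #0  (cmp 8,0)
BGT top: taken
r7=54+8=62
r2=0&62=0
r7=62^7=57
r4=8-2=6
CMP r4, #0  (cmp 6,0)
BGT top: taken
r7=57+6=63
r2=0&63=0
r7=63^7=56
r4=6-2=4
CMP r4, #0  (cmp 4,0)
BGT top: taken
r7=56+4=60
r2=0&60=0
r7=60^7=59
r4=4-2=2
CMP r4, #0  (cmp 2,0)
BGT top: taken
r7=59+2=61
r2=0&61=0
r7=61^7=58
r4=2-2=0
CMP r4, #0  (cmp 0,0)
BGT top: not taken
r7=58^5=63
halt.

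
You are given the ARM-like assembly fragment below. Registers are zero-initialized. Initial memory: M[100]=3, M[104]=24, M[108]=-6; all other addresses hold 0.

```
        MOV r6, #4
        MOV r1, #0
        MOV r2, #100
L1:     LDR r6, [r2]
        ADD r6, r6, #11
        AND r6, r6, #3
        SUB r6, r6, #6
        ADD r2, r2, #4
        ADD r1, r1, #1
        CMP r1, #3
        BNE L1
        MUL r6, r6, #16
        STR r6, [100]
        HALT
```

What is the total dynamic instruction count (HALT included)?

30

MOV r6, #4 → r6=4
MOV r1, #0 → r1=0
MOV r2, #100 → r2=100
LDR r6, [r2] → r6=M[100]=3
ADD r6, r6, #11 → r6=3+11=14
AND r6, r6, #3 → r6=14&3=2
SUB r6, r6, #6 → r6=2-6=-4
ADD r2, r2, #4 → r2=100+4=104
ADD r1, r1, #1 → r1=0+1=1
CMP r1, #3  (cmp 1,3)
BNE L1: taken
LDR r6, [r2] → r6=M[104]=24
ADD r6, r6, #11 → r6=24+11=35
AND r6, r6, #3 → r6=35&3=3
SUB r6, r6, #6 → r6=3-6=-3
ADD r2, r2, #4 → r2=104+4=108
ADD r1, r1, #1 → r1=1+1=2
CMP r1, #3  (cmp 2,3)
BNE L1: taken
LDR r6, [r2] → r6=M[108]=-6
ADD r6, r6, #11 → r6=(-6)+11=5
AND r6, r6, #3 → r6=5&3=1
SUB r6, r6, #6 → r6=1-6=-5
ADD r2, r2, #4 → r2=108+4=112
ADD r1, r1, #1 → r1=2+1=3
CMP r1, #3  (cmp 3,3)
BNE L1: not taken
MUL r6, r6, #16 → r6=(-5)*16=-80
STR r6, [100] → M[100]=-80
halt.
Total executed instructions: 30.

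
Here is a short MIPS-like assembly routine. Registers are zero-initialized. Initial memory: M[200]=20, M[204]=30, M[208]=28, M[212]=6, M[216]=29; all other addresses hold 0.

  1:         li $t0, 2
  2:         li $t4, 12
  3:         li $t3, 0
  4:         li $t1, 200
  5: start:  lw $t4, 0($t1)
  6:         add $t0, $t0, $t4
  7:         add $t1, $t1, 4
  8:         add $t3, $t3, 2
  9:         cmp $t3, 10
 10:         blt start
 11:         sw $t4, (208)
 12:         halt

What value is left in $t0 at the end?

115

$t0=2
$t4=12
$t3=0
$t1=200
$t4=M[200]=20
$t0=2+20=22
$t1=200+4=204
$t3=0+2=2
cmp $t3, 10  (cmp 2,10)
blt start: taken
$t4=M[204]=30
$t0=22+30=52
$t1=204+4=208
$t3=2+2=4
cmp $t3, 10  (cmp 4,10)
blt start: taken
$t4=M[208]=28
$t0=52+28=80
$t1=208+4=212
$t3=4+2=6
cmp $t3, 10  (cmp 6,10)
blt start: taken
$t4=M[212]=6
$t0=80+6=86
$t1=212+4=216
$t3=6+2=8
cmp $t3, 10  (cmp 8,10)
blt start: taken
$t4=M[216]=29
$t0=86+29=115
$t1=216+4=220
$t3=8+2=10
cmp $t3, 10  (cmp 10,10)
blt start: not taken
sw $t4, (208) → M[208]=29
halt.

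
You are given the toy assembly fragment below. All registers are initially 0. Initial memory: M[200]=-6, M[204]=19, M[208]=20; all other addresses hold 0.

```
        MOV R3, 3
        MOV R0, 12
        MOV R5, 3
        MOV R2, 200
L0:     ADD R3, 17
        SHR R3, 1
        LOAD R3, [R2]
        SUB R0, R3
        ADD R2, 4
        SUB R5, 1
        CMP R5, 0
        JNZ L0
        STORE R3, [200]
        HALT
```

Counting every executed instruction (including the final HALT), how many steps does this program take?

after MOV R3, 3: R3=3
after MOV R0, 12: R0=12
after MOV R5, 3: R5=3
after MOV R2, 200: R2=200
after ADD R3, 17: R3=3+17=20
after SHR R3, 1: R3=20>>1=10
after LOAD R3, [R2]: R3=M[200]=-6
after SUB R0, R3: R0=12-(-6)=18
after ADD R2, 4: R2=200+4=204
after SUB R5, 1: R5=3-1=2
CMP R5, 0  (cmp 2,0)
JNZ L0: taken
after ADD R3, 17: R3=(-6)+17=11
after SHR R3, 1: R3=11>>1=5
after LOAD R3, [R2]: R3=M[204]=19
after SUB R0, R3: R0=18-19=-1
after ADD R2, 4: R2=204+4=208
after SUB R5, 1: R5=2-1=1
CMP R5, 0  (cmp 1,0)
JNZ L0: taken
after ADD R3, 17: R3=19+17=36
after SHR R3, 1: R3=36>>1=18
after LOAD R3, [R2]: R3=M[208]=20
after SUB R0, R3: R0=(-1)-20=-21
after ADD R2, 4: R2=208+4=212
after SUB R5, 1: R5=1-1=0
CMP R5, 0  (cmp 0,0)
JNZ L0: not taken
STORE R3, [200] → M[200]=20
halt.
Total executed instructions: 30.

30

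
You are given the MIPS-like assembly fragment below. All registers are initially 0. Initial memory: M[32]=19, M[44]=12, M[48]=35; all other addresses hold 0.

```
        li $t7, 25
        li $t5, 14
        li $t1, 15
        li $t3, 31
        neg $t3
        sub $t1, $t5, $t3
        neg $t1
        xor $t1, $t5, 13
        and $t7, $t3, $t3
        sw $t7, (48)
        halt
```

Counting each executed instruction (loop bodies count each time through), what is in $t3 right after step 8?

li $t7, 25 → $t7=25
li $t5, 14 → $t5=14
li $t1, 15 → $t1=15
li $t3, 31 → $t3=31
neg $t3 → $t3=-(31)=-31
sub $t1, $t5, $t3 → $t1=14-(-31)=45
neg $t1 → $t1=-(45)=-45
xor $t1, $t5, 13 → $t1=14^13=3
After step 8: $t3 = -31.

-31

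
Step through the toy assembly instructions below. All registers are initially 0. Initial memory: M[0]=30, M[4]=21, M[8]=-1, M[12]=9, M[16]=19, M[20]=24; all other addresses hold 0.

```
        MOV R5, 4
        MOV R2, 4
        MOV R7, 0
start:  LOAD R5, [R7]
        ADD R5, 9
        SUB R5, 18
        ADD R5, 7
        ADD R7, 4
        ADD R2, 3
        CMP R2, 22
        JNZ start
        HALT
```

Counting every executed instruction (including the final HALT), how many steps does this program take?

MOV R5, 4 → R5=4
MOV R2, 4 → R2=4
MOV R7, 0 → R7=0
LOAD R5, [R7] → R5=M[0]=30
ADD R5, 9 → R5=30+9=39
SUB R5, 18 → R5=39-18=21
ADD R5, 7 → R5=21+7=28
ADD R7, 4 → R7=0+4=4
ADD R2, 3 → R2=4+3=7
CMP R2, 22  (cmp 7,22)
JNZ start: taken
LOAD R5, [R7] → R5=M[4]=21
ADD R5, 9 → R5=21+9=30
SUB R5, 18 → R5=30-18=12
ADD R5, 7 → R5=12+7=19
ADD R7, 4 → R7=4+4=8
ADD R2, 3 → R2=7+3=10
CMP R2, 22  (cmp 10,22)
JNZ start: taken
LOAD R5, [R7] → R5=M[8]=-1
ADD R5, 9 → R5=(-1)+9=8
SUB R5, 18 → R5=8-18=-10
ADD R5, 7 → R5=(-10)+7=-3
ADD R7, 4 → R7=8+4=12
ADD R2, 3 → R2=10+3=13
CMP R2, 22  (cmp 13,22)
JNZ start: taken
LOAD R5, [R7] → R5=M[12]=9
ADD R5, 9 → R5=9+9=18
SUB R5, 18 → R5=18-18=0
ADD R5, 7 → R5=0+7=7
ADD R7, 4 → R7=12+4=16
ADD R2, 3 → R2=13+3=16
CMP R2, 22  (cmp 16,22)
JNZ start: taken
LOAD R5, [R7] → R5=M[16]=19
ADD R5, 9 → R5=19+9=28
SUB R5, 18 → R5=28-18=10
ADD R5, 7 → R5=10+7=17
ADD R7, 4 → R7=16+4=20
ADD R2, 3 → R2=16+3=19
CMP R2, 22  (cmp 19,22)
JNZ start: taken
LOAD R5, [R7] → R5=M[20]=24
ADD R5, 9 → R5=24+9=33
SUB R5, 18 → R5=33-18=15
ADD R5, 7 → R5=15+7=22
ADD R7, 4 → R7=20+4=24
ADD R2, 3 → R2=19+3=22
CMP R2, 22  (cmp 22,22)
JNZ start: not taken
halt.
Total executed instructions: 52.

52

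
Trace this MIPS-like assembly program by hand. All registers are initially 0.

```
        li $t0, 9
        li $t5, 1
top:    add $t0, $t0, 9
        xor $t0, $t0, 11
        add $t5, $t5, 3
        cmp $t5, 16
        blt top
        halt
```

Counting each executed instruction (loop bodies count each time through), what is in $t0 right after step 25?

89

$t0=9
$t5=1
$t0=9+9=18
$t0=18^11=25
$t5=1+3=4
cmp $t5, 16  (cmp 4,16)
blt top: taken
$t0=25+9=34
$t0=34^11=41
$t5=4+3=7
cmp $t5, 16  (cmp 7,16)
blt top: taken
$t0=41+9=50
$t0=50^11=57
$t5=7+3=10
cmp $t5, 16  (cmp 10,16)
blt top: taken
$t0=57+9=66
$t0=66^11=73
$t5=10+3=13
cmp $t5, 16  (cmp 13,16)
blt top: taken
$t0=73+9=82
$t0=82^11=89
$t5=13+3=16
After step 25: $t0 = 89.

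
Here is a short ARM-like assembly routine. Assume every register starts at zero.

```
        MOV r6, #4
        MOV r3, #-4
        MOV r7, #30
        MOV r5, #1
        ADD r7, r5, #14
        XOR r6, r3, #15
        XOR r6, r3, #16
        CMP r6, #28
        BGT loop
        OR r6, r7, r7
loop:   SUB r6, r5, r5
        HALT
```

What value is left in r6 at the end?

after MOV r6, #4: r6=4
after MOV r3, #-4: r3=-4
after MOV r7, #30: r7=30
after MOV r5, #1: r5=1
after ADD r7, r5, #14: r7=1+14=15
after XOR r6, r3, #15: r6=(-4)^15=-13
after XOR r6, r3, #16: r6=(-4)^16=-20
CMP r6, #28  (cmp -20,28)
BGT loop: not taken
after OR r6, r7, r7: r6=15|15=15
after SUB r6, r5, r5: r6=1-1=0
halt.

0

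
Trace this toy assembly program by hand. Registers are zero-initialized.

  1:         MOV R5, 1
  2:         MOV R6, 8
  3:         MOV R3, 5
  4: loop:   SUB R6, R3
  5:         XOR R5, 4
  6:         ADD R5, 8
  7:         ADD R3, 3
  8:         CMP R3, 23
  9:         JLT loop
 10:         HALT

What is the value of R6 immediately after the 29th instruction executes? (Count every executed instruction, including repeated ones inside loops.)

MOV R5, 1 → R5=1
MOV R6, 8 → R6=8
MOV R3, 5 → R3=5
SUB R6, R3 → R6=8-5=3
XOR R5, 4 → R5=1^4=5
ADD R5, 8 → R5=5+8=13
ADD R3, 3 → R3=5+3=8
CMP R3, 23  (cmp 8,23)
JLT loop: taken
SUB R6, R3 → R6=3-8=-5
XOR R5, 4 → R5=13^4=9
ADD R5, 8 → R5=9+8=17
ADD R3, 3 → R3=8+3=11
CMP R3, 23  (cmp 11,23)
JLT loop: taken
SUB R6, R3 → R6=(-5)-11=-16
XOR R5, 4 → R5=17^4=21
ADD R5, 8 → R5=21+8=29
ADD R3, 3 → R3=11+3=14
CMP R3, 23  (cmp 14,23)
JLT loop: taken
SUB R6, R3 → R6=(-16)-14=-30
XOR R5, 4 → R5=29^4=25
ADD R5, 8 → R5=25+8=33
ADD R3, 3 → R3=14+3=17
CMP R3, 23  (cmp 17,23)
JLT loop: taken
SUB R6, R3 → R6=(-30)-17=-47
XOR R5, 4 → R5=33^4=37
After step 29: R6 = -47.

-47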